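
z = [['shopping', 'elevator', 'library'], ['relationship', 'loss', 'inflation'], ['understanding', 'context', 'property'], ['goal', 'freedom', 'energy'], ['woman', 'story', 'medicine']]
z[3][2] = 'energy'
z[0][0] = 'shopping'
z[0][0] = 'shopping'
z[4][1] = 'story'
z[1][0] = 'relationship'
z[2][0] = 'understanding'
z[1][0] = 'relationship'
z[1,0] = 'relationship'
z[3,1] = 'freedom'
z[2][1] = 'context'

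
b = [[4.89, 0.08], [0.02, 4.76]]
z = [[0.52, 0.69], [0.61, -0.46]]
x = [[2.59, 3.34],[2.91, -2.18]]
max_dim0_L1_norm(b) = 4.91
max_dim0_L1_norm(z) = 1.15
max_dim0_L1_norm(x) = 5.52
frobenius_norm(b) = 6.82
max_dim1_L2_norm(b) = 4.89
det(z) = -0.66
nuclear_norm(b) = 9.65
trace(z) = 0.06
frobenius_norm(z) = 1.15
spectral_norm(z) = 0.86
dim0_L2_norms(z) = [0.8, 0.83]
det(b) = 23.27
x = b @ z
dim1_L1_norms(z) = [1.21, 1.07]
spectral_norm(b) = 4.91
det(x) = -15.37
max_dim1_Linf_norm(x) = 3.34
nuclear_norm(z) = 1.63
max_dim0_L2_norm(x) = 3.99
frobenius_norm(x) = 5.58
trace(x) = 0.41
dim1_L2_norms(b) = [4.89, 4.76]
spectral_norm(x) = 4.23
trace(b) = 9.65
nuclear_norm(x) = 7.86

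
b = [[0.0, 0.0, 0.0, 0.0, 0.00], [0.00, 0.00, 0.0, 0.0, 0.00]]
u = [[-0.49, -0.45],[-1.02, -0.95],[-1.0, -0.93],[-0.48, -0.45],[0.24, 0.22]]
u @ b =[[0.0, 0.0, 0.0, 0.0, 0.0], [0.00, 0.00, 0.0, 0.0, 0.0], [0.0, 0.0, 0.00, 0.00, 0.00], [0.00, 0.0, 0.00, 0.00, 0.00], [0.00, 0.00, 0.00, 0.0, 0.00]]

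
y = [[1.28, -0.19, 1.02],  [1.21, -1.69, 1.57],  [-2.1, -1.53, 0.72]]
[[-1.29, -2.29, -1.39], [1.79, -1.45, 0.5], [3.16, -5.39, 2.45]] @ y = [[-1.50,  6.24,  -5.91], [-0.51,  1.35,  -0.09], [-7.62,  4.76,  -3.48]]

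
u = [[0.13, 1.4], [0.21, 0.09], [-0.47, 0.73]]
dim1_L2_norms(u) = [1.41, 0.23, 0.87]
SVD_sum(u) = [[-0.09, 1.39],[-0.0, 0.08],[-0.05, 0.76]] + [[0.22, 0.01], [0.21, 0.01], [-0.42, -0.03]]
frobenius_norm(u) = 1.67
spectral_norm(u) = 1.58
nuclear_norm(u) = 2.11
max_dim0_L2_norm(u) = 1.58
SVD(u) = [[0.88, 0.42], [0.05, 0.41], [0.48, -0.81]] @ diag([1.5843216428126825, 0.5223264612436577]) @ [[-0.06, 1.00], [1.00, 0.06]]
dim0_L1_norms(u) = [0.81, 2.22]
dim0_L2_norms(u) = [0.53, 1.58]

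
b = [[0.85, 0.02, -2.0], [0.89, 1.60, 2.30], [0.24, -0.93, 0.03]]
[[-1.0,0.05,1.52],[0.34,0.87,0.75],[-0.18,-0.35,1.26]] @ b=[[-0.44, -1.35, 2.16], [1.24, 0.7, 1.34], [-0.16, -1.74, -0.41]]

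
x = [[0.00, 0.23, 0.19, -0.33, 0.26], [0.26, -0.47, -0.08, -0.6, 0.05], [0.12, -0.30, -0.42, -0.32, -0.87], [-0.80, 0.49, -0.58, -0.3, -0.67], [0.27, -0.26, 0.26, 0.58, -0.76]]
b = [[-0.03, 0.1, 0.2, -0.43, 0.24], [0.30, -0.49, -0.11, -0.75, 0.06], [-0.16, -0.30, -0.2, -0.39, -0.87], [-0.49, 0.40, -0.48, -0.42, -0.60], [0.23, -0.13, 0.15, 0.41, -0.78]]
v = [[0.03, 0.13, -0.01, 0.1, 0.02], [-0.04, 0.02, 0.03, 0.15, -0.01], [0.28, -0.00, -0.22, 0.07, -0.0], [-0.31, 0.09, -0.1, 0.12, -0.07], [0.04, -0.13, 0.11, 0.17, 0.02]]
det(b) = -0.08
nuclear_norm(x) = 4.20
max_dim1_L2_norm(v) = 0.37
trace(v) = -0.03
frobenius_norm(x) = 2.22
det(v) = 0.00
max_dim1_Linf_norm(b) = 0.87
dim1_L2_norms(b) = [0.54, 0.95, 1.03, 1.08, 0.93]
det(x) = 0.08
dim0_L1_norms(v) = [0.7, 0.37, 0.47, 0.61, 0.12]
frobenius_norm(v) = 0.62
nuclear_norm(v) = 1.17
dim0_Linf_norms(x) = [0.8, 0.49, 0.58, 0.6, 0.87]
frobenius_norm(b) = 2.07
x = v + b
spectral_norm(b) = 1.43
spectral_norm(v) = 0.44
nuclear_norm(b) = 3.98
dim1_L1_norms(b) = [1.0, 1.71, 1.92, 2.39, 1.7]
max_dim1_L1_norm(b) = 2.39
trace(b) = -1.92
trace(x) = -1.95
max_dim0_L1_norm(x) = 2.61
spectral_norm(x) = 1.50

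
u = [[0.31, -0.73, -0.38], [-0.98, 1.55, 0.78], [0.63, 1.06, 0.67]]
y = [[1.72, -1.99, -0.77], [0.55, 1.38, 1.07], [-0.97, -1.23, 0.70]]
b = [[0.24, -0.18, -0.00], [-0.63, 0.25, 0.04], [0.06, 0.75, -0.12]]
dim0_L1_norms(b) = [0.93, 1.18, 0.16]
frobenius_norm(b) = 1.06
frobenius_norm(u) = 2.59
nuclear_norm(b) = 1.49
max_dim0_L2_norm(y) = 2.72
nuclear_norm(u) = 3.43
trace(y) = 3.80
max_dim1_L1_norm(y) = 4.48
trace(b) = 0.37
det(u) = -0.01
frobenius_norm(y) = 3.72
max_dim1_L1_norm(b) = 0.93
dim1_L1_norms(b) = [0.42, 0.92, 0.93]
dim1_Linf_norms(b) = [0.24, 0.63, 0.75]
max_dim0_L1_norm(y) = 4.6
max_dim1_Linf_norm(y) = 1.99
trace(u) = 2.53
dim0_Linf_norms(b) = [0.63, 0.75, 0.12]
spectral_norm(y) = 2.98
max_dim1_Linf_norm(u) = 1.55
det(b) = -0.00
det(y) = 6.25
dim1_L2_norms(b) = [0.3, 0.68, 0.76]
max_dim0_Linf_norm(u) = 1.55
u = b @ y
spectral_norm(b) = 0.86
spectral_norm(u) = 2.36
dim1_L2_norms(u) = [0.88, 1.99, 1.4]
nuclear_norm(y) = 6.00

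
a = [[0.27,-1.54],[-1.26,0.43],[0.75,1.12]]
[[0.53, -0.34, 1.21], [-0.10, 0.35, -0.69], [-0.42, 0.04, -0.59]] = a@[[-0.04, -0.22, 0.30], [-0.35, 0.18, -0.73]]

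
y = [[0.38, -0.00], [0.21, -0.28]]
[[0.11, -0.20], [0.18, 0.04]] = y@[[0.30, -0.52], [-0.41, -0.53]]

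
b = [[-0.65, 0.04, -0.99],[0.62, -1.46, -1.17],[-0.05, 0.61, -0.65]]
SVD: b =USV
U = [[0.25,-0.77,-0.58], [0.97,0.21,0.15], [0.01,-0.60,0.8]]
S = [2.02, 1.33, 0.51]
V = [[0.21, -0.69, -0.69], [0.5, -0.53, 0.69], [0.84, 0.49, -0.23]]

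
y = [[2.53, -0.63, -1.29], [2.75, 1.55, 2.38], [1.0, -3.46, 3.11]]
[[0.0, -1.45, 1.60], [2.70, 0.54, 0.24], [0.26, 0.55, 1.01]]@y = [[-2.39, -7.78, 1.53], [8.56, -1.69, -1.45], [3.18, -2.81, 4.11]]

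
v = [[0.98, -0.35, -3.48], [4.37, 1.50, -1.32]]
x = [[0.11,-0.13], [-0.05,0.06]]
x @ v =[[-0.46, -0.23, -0.21],[0.21, 0.11, 0.09]]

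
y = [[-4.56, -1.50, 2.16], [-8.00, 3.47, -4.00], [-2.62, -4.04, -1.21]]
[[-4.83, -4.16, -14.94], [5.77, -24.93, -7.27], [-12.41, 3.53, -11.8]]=y @ [[0.31, 1.89, 2.2], [2.77, -2.25, 1.80], [0.34, 0.5, -1.02]]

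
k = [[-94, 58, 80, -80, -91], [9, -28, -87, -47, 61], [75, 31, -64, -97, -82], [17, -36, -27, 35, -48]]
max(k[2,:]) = 75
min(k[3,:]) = -48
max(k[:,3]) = 35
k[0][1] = 58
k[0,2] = 80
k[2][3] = -97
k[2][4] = -82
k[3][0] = 17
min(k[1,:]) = -87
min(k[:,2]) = -87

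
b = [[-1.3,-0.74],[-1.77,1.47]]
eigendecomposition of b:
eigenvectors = [[-0.87, 0.23], [-0.49, -0.97]]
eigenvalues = [-1.71, 1.88]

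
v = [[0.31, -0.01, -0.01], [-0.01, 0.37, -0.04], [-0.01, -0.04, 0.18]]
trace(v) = 0.86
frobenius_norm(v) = 0.52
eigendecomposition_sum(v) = [[0.0,  0.00,  0.01], [0.0,  0.01,  0.03], [0.01,  0.03,  0.16]] + [[0.3, 0.03, -0.03],[0.03, 0.0, -0.00],[-0.03, -0.0, 0.00]] + [[0.0, -0.04, 0.01], [-0.04, 0.36, -0.07], [0.01, -0.07, 0.01]]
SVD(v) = [[0.11,0.99,0.08],[-0.98,0.09,0.2],[0.19,-0.11,0.98]] @ diag([0.37897356246330405, 0.31010424602491937, 0.17092219151177648]) @ [[0.11, -0.98, 0.19], [0.99, 0.09, -0.11], [0.08, 0.20, 0.98]]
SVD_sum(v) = [[0.00,-0.04,0.01], [-0.04,0.36,-0.07], [0.01,-0.07,0.01]] + [[0.3, 0.03, -0.03], [0.03, 0.0, -0.00], [-0.03, -0.00, 0.0]] + [[0.00, 0.0, 0.01],[0.0, 0.01, 0.03],[0.01, 0.03, 0.16]]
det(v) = 0.02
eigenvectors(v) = [[-0.08, -0.99, 0.11], [-0.20, -0.09, -0.98], [-0.98, 0.11, 0.19]]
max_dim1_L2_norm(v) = 0.37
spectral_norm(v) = 0.38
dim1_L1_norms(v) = [0.33, 0.42, 0.23]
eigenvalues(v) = [0.17, 0.31, 0.38]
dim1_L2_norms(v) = [0.31, 0.37, 0.18]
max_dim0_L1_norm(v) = 0.42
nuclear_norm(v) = 0.86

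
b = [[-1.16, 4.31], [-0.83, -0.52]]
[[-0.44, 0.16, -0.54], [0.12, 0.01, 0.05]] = b @[[-0.07, -0.03, 0.02],[-0.12, 0.03, -0.12]]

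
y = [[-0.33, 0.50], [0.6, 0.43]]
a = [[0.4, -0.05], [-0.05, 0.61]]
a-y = [[0.73, -0.55], [-0.65, 0.18]]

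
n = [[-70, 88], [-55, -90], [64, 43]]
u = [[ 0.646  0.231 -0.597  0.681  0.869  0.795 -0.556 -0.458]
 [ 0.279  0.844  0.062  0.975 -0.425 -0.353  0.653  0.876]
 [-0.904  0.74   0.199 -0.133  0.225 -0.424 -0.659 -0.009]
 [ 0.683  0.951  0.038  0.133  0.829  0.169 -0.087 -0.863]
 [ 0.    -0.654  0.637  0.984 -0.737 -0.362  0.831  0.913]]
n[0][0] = -70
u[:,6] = [-0.556, 0.653, -0.659, -0.087, 0.831]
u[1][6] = 0.653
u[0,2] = -0.597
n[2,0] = 64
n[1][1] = -90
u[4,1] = -0.654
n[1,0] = -55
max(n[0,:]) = 88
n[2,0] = 64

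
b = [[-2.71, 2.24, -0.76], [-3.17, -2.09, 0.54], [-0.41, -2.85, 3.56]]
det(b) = 34.56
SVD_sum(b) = [[0.3, 1.26, -1.08], [-0.43, -1.84, 1.58], [-0.78, -3.35, 2.87]] + [[-2.99, 0.37, -0.39], [-2.76, 0.34, -0.36], [0.39, -0.05, 0.05]] + [[-0.02, 0.61, 0.71], [0.02, -0.58, -0.68], [-0.02, 0.55, 0.64]]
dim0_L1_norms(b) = [6.29, 7.18, 4.86]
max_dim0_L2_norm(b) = 4.19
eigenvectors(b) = [[(0.08-0.56j), 0.08+0.56j, (-0.07+0j)], [(0.75+0j), (0.75-0j), (0.14+0j)], [(0.33+0.1j), (0.33-0.1j), (0.99+0j)]]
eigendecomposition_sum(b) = [[(-1.33+1.05j), 1.06+0.87j, -0.25-0.05j], [-1.63-1.53j, -0.93+1.55j, (0.02-0.34j)], [-0.52-0.90j, -0.62+0.56j, (0.05-0.15j)]] + [[-1.33-1.05j, 1.06-0.87j, -0.25+0.05j], [-1.63+1.53j, -0.93-1.55j, (0.02+0.34j)], [-0.52+0.90j, -0.62-0.56j, (0.05+0.15j)]] + [[-0.05-0.00j, 0.12-0.00j, (-0.25+0j)], [(0.09+0j), (-0.24+0j), (0.51-0j)], [0.62+0.00j, -1.60+0.00j, 3.45-0.00j]]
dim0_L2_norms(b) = [4.19, 4.18, 3.68]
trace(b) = -1.24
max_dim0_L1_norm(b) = 7.18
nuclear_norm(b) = 11.08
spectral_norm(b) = 5.39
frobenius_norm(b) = 6.97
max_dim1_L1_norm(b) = 6.82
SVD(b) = [[0.31,0.73,0.61], [-0.46,0.67,-0.58], [-0.83,-0.10,0.55]] @ diag([5.386431053768013, 4.1479815605445145, 1.5468385424427167]) @ [[0.17, 0.75, -0.64], [-0.98, 0.12, -0.13], [-0.02, 0.65, 0.76]]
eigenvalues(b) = [(-2.21+2.46j), (-2.21-2.46j), (3.17+0j)]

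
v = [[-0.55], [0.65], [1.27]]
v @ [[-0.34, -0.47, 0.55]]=[[0.19, 0.26, -0.30], [-0.22, -0.31, 0.36], [-0.43, -0.60, 0.7]]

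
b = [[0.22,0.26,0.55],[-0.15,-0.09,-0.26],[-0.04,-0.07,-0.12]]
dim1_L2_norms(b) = [0.65, 0.31, 0.14]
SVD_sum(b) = [[0.24, 0.25, 0.55],[-0.11, -0.12, -0.26],[-0.05, -0.06, -0.12]] + [[-0.01, 0.01, 0.00], [-0.04, 0.03, 0.0], [0.01, -0.01, -0.0]] + [[-0.00, -0.00, 0.0],[-0.0, -0.0, 0.00],[-0.00, -0.0, 0.0]]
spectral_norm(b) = 0.73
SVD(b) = [[-0.88, -0.34, 0.32], [0.42, -0.87, 0.24], [0.2, 0.34, 0.92]] @ diag([0.7311759958517163, 0.05439300484407417, 0.004802511247606321]) @ [[-0.36, -0.39, -0.85], [0.77, -0.63, -0.04], [-0.52, -0.67, 0.53]]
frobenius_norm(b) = 0.73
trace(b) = 0.01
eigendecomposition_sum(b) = [[(0.11+0.06j),  (0.13+0.02j),  0.28+0.05j], [-0.06+0.05j,  -0.04+0.07j,  -0.09+0.15j], [-0.03-0.03j,  (-0.04-0.02j),  (-0.08-0.05j)]] + [[0.11-0.06j, (0.13-0.02j), 0.28-0.05j],[-0.06-0.05j, -0.04-0.07j, (-0.09-0.15j)],[-0.03+0.03j, -0.04+0.02j, (-0.08+0.05j)]] + [[(-0-0j), -0.00-0.00j, -0.01-0.00j], [(-0.03-0j), -0.02-0.00j, (-0.09-0j)], [(0.02+0j), (0.01+0j), 0.05+0.00j]]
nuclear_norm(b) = 0.79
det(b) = 0.00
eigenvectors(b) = [[(-0.82+0j),(-0.82-0j),-0.13+0.00j], [(0.17-0.47j),0.17+0.47j,-0.88+0.00j], [0.26+0.09j,(0.26-0.09j),0.46+0.00j]]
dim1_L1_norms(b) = [1.03, 0.5, 0.23]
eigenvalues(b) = [(-0.01+0.09j), (-0.01-0.09j), (0.02+0j)]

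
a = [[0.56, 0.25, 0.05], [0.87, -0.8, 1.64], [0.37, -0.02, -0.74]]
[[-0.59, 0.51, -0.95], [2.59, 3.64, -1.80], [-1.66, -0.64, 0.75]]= a @ [[-0.95, 1.04, -0.87], [-0.6, -0.55, -1.56], [1.79, 1.40, -1.40]]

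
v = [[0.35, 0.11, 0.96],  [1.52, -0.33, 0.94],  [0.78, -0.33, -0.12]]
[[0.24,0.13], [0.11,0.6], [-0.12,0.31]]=v@[[-0.00, 0.39], [0.29, -0.03], [0.22, -0.0]]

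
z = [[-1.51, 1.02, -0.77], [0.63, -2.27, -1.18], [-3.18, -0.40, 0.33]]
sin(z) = [[-0.22, -0.41, -0.59], [0.82, -0.44, -0.22], [-1.01, -1.01, 0.27]]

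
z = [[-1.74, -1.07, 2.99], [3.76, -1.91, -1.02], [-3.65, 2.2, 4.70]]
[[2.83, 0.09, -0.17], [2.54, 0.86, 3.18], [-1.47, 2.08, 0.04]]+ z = [[1.09, -0.98, 2.82],[6.3, -1.05, 2.16],[-5.12, 4.28, 4.74]]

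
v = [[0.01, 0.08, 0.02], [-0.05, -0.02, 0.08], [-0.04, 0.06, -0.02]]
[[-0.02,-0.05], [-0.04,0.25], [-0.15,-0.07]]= v @ [[2.22, -0.89], [-0.71, -1.03], [0.69, 2.31]]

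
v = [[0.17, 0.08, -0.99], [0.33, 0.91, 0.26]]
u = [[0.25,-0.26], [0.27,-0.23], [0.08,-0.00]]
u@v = [[-0.04, -0.22, -0.32], [-0.03, -0.19, -0.33], [0.01, 0.01, -0.08]]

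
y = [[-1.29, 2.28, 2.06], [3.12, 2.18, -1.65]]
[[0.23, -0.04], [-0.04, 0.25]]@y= [[-0.42, 0.44, 0.54], [0.83, 0.45, -0.49]]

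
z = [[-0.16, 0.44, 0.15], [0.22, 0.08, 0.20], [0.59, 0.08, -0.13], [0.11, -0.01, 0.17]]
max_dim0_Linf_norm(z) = 0.59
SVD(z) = [[-0.31,-0.9,-0.3], [0.28,-0.38,0.61], [0.9,-0.17,-0.39], [0.13,-0.16,0.63]] @ diag([0.6629868858746708, 0.48996339502194397, 0.2634089229634718]) @ [[0.99, -0.07, -0.13], [-0.12, -0.89, -0.44], [0.08, -0.45, 0.89]]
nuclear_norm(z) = 1.42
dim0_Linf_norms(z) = [0.59, 0.44, 0.2]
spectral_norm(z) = 0.66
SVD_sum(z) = [[-0.2, 0.01, 0.03], [0.18, -0.01, -0.02], [0.59, -0.04, -0.08], [0.09, -0.01, -0.01]] + [[0.05, 0.39, 0.19],  [0.02, 0.16, 0.08],  [0.01, 0.07, 0.04],  [0.01, 0.07, 0.03]] + [[-0.01, 0.03, -0.07], [0.01, -0.07, 0.14], [-0.01, 0.05, -0.09], [0.01, -0.07, 0.15]]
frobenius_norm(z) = 0.87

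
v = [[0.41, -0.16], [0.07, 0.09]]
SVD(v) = [[-1.0, -0.08], [-0.08, 1.00]] @ diag([0.4413894595022868, 0.10897405673039365]) @ [[-0.94, 0.35], [0.35, 0.94]]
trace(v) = 0.50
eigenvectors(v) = [[0.97, 0.50], [0.24, 0.87]]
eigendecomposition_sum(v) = [[0.43, -0.25], [0.11, -0.06]] + [[-0.02, 0.09], [-0.04, 0.15]]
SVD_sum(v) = [[0.41, -0.15], [0.03, -0.01]] + [[-0.0, -0.01], [0.04, 0.10]]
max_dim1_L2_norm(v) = 0.44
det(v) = 0.05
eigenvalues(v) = [0.37, 0.13]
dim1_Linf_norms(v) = [0.41, 0.09]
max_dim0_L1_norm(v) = 0.48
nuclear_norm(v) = 0.55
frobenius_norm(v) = 0.45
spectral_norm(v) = 0.44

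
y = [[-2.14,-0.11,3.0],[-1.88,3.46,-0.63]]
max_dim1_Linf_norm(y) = 3.46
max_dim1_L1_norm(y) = 5.97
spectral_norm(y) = 4.10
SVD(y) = [[0.47, 0.88], [0.88, -0.47]] @ diag([4.104459758423352, 3.5564040956397673]) @ [[-0.65, 0.73, 0.21], [-0.28, -0.49, 0.83]]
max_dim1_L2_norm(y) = 3.99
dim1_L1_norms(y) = [5.25, 5.97]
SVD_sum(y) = [[-1.27, 1.42, 0.41], [-2.35, 2.64, 0.76]] + [[-0.87, -1.53, 2.59], [0.47, 0.82, -1.39]]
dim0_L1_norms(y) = [4.02, 3.57, 3.63]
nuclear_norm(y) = 7.66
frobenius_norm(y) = 5.43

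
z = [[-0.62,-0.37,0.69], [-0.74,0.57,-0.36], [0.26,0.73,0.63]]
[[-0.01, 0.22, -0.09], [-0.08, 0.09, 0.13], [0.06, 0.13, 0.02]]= z @ [[0.08, -0.17, -0.03], [0.0, 0.07, 0.12], [0.06, 0.20, -0.1]]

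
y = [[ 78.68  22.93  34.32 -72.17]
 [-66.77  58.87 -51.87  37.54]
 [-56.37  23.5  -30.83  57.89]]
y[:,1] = [22.93, 58.87, 23.5]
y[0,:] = [78.68, 22.93, 34.32, -72.17]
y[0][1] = 22.93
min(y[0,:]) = -72.17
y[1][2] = -51.87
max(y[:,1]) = 58.87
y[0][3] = -72.17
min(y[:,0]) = -66.77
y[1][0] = -66.77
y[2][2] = -30.83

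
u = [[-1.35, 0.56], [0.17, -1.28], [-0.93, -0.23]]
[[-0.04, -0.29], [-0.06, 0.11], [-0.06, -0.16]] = u @ [[0.05, 0.19], [0.05, -0.06]]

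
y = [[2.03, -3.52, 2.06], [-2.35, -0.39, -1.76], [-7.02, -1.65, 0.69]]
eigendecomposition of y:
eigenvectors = [[(0.2+0j),0.23+0.46j,(0.23-0.46j)], [0.68+0.00j,-0.05-0.30j,-0.05+0.30j], [0.70+0.00j,-0.80+0.00j,(-0.8-0j)]]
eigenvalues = [(-2.87+0j), (2.6+3.43j), (2.6-3.43j)]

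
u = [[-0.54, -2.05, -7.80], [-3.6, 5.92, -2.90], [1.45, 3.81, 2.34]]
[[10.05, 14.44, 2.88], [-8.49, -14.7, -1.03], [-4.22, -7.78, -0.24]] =u @ [[1.59, 2.11, 0.56], [-1.02, -1.93, -0.03], [-1.13, -1.49, -0.4]]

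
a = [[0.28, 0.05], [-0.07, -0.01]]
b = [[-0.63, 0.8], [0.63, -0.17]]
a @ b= [[-0.14, 0.22], [0.04, -0.05]]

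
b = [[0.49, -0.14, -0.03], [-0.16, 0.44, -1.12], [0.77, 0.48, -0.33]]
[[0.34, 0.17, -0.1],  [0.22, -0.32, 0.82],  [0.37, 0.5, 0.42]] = b @ [[0.55, 0.51, -0.06], [-0.4, 0.51, 0.64], [-0.43, 0.41, -0.47]]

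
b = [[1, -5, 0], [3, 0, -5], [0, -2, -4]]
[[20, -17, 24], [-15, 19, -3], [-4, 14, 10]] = b @ [[0, -2, -1], [-4, 3, -5], [3, -5, 0]]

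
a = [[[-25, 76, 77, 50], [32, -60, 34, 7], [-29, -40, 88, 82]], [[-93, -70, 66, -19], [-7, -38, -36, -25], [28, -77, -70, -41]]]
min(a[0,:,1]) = -60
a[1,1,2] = -36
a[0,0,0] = -25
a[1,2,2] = -70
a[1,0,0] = -93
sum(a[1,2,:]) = -160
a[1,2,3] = -41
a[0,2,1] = -40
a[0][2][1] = -40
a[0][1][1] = -60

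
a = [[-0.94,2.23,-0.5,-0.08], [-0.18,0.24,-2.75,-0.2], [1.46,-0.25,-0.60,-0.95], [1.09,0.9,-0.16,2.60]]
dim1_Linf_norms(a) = [2.23, 2.75, 1.46, 2.6]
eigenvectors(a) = [[0.61+0.00j, -0.40+0.43j, -0.40-0.43j, 0.10+0.00j], [-0.55+0.00j, -0.60+0.00j, (-0.6-0j), (0.16+0j)], [-0.57+0.00j, 0.04+0.40j, (0.04-0.4j), (-0.23+0j)], [-0.05+0.00j, 0.34+0.13j, (0.34-0.13j), 0.96+0.00j]]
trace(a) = 1.30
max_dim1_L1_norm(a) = 4.75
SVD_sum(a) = [[0.01, 0.99, -0.77, 0.97], [0.01, 0.85, -0.66, 0.83], [-0.00, -0.27, 0.21, -0.27], [0.02, 1.40, -1.08, 1.37]] + [[-0.16, 0.03, -0.54, -0.46],[-0.47, 0.11, -1.64, -1.41],[-0.15, 0.03, -0.54, -0.46],[0.37, -0.08, 1.28, 1.09]] + [[-1.20, 0.84, 0.67, -0.32],[0.6, -0.43, -0.34, 0.16],[0.91, -0.64, -0.51, 0.24],[0.66, -0.46, -0.37, 0.17]] + [[0.4, 0.36, 0.14, -0.27],  [-0.32, -0.29, -0.11, 0.21],  [0.7, 0.63, 0.24, -0.47],  [0.05, 0.04, 0.02, -0.03]]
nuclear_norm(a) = 9.82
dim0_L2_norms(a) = [2.06, 2.43, 2.86, 2.78]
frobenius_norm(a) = 5.10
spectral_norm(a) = 3.09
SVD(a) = [[0.51,-0.24,-0.68,0.46], [0.44,-0.74,0.35,-0.37], [-0.14,-0.24,0.52,0.81], [0.72,0.58,0.38,0.06]] @ diag([3.0899123255497822, 2.9873358099684086, 2.402391222326641, 1.3425658247489538]) @ [[0.01, 0.63, -0.48, 0.61],[0.21, -0.05, 0.74, 0.63],[0.73, -0.51, -0.41, 0.19],[0.65, 0.58, 0.22, -0.43]]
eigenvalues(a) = [(-2.47+0j), (0.43+1.99j), (0.43-1.99j), (2.9+0j)]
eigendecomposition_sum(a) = [[(-0.91-0j), (0.77-0j), (0.9-0j), 0.19-0.00j], [0.82+0.00j, -0.69+0.00j, (-0.81+0j), (-0.17+0j)], [(0.86+0j), (-0.73+0j), -0.85+0.00j, -0.18+0.00j], [(0.08+0j), (-0.07+0j), (-0.08+0j), -0.02+0.00j]] + [[(-0.03+0.66j), 0.67+0.14j, -0.65+0.56j, (-0.26+0.04j)], [-0.52+0.44j, 0.37+0.60j, (-0.88-0.09j), (-0.22-0.17j)], [0.33+0.31j, 0.37-0.29j, 0.00+0.59j, -0.10+0.16j], [0.38-0.14j, (-0.08-0.42j), 0.48+0.24j, (0.09+0.14j)]] + [[-0.03-0.66j, (0.67-0.14j), (-0.65-0.56j), -0.26-0.04j], [-0.52-0.44j, 0.37-0.60j, (-0.88+0.09j), -0.22+0.17j], [0.33-0.31j, 0.37+0.29j, 0.00-0.59j, -0.10-0.16j], [0.38+0.14j, -0.08+0.42j, 0.48-0.24j, (0.09-0.14j)]] + [[0.03-0.00j, 0.12+0.00j, (-0.11-0j), (0.26-0j)], [(0.04-0j), 0.19+0.00j, -0.17-0.00j, 0.40-0.00j], [-0.06+0.00j, -0.27-0.00j, 0.25+0.00j, -0.58+0.00j], [(0.25-0j), 1.13+0.00j, -1.03-0.00j, 2.44-0.00j]]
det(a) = -29.77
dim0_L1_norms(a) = [3.67, 3.62, 4.01, 3.83]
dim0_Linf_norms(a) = [1.46, 2.23, 2.75, 2.6]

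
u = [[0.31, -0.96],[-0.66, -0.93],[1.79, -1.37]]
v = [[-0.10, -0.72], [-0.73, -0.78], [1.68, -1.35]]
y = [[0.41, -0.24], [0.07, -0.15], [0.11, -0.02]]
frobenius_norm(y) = 0.52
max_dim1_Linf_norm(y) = 0.41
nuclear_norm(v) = 3.42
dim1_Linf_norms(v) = [0.72, 0.78, 1.68]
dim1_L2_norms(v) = [0.73, 1.07, 2.16]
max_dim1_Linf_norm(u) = 1.79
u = v + y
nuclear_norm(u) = 3.67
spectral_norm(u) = 2.42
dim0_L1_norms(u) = [2.76, 3.26]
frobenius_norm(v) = 2.51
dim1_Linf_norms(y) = [0.41, 0.15, 0.11]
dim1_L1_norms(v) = [0.82, 1.51, 3.03]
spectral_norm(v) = 2.19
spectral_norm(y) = 0.51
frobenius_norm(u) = 2.72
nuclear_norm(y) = 0.61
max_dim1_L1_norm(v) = 3.03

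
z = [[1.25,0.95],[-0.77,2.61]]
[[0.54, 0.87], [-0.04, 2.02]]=z @ [[0.36, 0.09], [0.09, 0.80]]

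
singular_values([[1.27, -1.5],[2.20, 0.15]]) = [2.64, 1.32]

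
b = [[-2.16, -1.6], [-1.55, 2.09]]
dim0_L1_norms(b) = [3.71, 3.69]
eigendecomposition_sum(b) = [[-2.42, -0.81], [-0.79, -0.26]] + [[0.26, -0.79],[-0.76, 2.35]]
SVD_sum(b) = [[-2.17, -1.58], [-0.02, -0.01]] + [[0.01,-0.02], [-1.53,2.1]]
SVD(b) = [[-1.00, -0.01], [-0.01, 1.0]] @ diag([2.688054159074526, 2.6020309064041]) @ [[0.81,0.59], [-0.59,0.81]]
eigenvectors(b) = [[-0.95, 0.32], [-0.31, -0.95]]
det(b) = -6.99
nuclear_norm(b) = 5.29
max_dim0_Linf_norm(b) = 2.16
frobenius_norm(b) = 3.74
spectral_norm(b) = 2.69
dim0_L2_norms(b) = [2.66, 2.63]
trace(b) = -0.07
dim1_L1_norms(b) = [3.76, 3.64]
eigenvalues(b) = [-2.68, 2.61]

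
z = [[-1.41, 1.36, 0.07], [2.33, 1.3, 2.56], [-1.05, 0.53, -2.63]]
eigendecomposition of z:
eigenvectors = [[-0.35, -0.74, 0.34], [-0.94, 0.0, -0.57], [-0.03, 0.67, 0.75]]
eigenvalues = [2.24, -1.47, -3.51]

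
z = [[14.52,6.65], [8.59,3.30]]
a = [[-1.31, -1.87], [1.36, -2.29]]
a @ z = [[-35.08, -14.88], [0.08, 1.49]]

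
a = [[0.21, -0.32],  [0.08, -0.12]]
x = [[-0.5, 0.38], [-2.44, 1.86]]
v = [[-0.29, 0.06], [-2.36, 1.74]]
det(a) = 0.00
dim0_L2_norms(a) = [0.22, 0.34]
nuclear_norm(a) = 0.41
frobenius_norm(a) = 0.41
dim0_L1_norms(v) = [2.65, 1.8]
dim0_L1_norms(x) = [2.94, 2.24]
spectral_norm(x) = 3.13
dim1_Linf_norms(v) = [0.29, 2.36]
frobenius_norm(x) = 3.13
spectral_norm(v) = 2.94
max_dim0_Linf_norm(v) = 2.36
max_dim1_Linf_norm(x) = 2.44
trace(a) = 0.09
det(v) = -0.36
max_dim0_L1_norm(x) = 2.94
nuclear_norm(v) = 3.07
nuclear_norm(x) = 3.13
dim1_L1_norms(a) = [0.53, 0.2]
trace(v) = 1.45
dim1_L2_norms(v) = [0.3, 2.93]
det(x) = -0.00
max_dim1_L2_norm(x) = 3.07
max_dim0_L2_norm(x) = 2.49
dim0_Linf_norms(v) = [2.36, 1.74]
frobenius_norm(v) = 2.95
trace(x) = 1.36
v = x + a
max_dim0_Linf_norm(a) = 0.32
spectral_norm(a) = 0.41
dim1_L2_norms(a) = [0.38, 0.14]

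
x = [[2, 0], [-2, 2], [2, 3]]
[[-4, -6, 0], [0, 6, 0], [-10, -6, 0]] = x@[[-2, -3, 0], [-2, 0, 0]]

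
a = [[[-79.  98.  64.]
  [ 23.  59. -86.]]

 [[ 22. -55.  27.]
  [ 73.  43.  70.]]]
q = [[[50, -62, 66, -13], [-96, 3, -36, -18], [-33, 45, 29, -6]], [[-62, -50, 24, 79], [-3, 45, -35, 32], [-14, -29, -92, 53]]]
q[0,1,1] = 3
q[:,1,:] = [[-96, 3, -36, -18], [-3, 45, -35, 32]]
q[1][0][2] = 24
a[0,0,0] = -79.0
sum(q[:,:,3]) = 127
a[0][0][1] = 98.0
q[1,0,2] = 24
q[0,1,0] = -96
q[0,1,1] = 3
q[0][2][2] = 29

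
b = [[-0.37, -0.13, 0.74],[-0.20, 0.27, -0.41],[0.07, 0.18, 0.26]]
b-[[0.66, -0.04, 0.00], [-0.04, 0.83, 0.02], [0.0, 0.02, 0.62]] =[[-1.03, -0.09, 0.74], [-0.16, -0.56, -0.43], [0.07, 0.16, -0.36]]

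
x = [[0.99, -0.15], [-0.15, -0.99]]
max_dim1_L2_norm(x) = 1.0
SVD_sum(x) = [[0.99, 0.0], [-0.15, 0.00]] + [[0.00,-0.15], [0.00,-0.99]]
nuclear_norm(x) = 2.00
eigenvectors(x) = [[1.0, 0.08], [-0.08, 1.00]]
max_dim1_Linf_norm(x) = 0.99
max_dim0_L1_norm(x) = 1.14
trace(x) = 0.00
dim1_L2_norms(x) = [1.0, 1.0]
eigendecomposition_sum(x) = [[1.0, -0.08], [-0.08, 0.01]] + [[-0.01, -0.08], [-0.08, -1.00]]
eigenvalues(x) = [1.0, -1.0]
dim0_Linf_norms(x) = [0.99, 0.99]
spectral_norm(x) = 1.00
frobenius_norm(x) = 1.42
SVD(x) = [[-0.99, 0.15], [0.15, 0.99]] @ diag([1.0012991560967182, 1.0012991560967182]) @ [[-1.00, -0.00], [-0.0, -1.0]]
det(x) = -1.00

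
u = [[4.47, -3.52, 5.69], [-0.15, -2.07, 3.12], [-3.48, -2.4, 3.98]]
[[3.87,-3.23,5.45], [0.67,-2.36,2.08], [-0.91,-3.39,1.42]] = u @ [[0.55, 0.18, 0.36], [0.18, 0.87, -0.17], [0.36, -0.17, 0.57]]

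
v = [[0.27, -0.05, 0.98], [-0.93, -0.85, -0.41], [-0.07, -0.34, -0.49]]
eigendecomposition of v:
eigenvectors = [[0.79+0.00j, (0.23+0.39j), 0.23-0.39j], [-0.59+0.00j, (-0.71+0j), (-0.71-0j)], [0.15+0.00j, -0.41-0.34j, -0.41+0.34j]]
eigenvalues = [(0.49+0j), (-0.78+0.31j), (-0.78-0.31j)]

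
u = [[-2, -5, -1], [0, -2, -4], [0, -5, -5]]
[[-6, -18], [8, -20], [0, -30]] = u @[[-5, 2], [4, 2], [-4, 4]]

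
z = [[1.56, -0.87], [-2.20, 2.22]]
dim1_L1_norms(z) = [2.43, 4.42]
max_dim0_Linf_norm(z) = 2.22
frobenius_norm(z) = 3.60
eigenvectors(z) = [[-0.62, 0.44],[-0.78, -0.90]]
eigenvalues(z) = [0.47, 3.31]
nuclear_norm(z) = 4.01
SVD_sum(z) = [[1.31, -1.15], [-2.34, 2.06]] + [[0.25,0.28], [0.14,0.16]]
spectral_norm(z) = 3.57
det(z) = 1.55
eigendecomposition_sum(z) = [[0.29, 0.14],[0.36, 0.18]] + [[1.27, -1.01], [-2.56, 2.04]]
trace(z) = 3.78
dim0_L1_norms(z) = [3.76, 3.09]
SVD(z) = [[-0.49, 0.87], [0.87, 0.49]] @ diag([3.57364970380645, 0.43350639497482946]) @ [[-0.75, 0.66], [0.66, 0.75]]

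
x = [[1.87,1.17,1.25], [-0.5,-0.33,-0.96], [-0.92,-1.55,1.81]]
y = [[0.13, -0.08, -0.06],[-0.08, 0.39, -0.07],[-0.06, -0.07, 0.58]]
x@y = [[0.07, 0.22, 0.53], [0.02, -0.02, -0.50], [-0.1, -0.66, 1.21]]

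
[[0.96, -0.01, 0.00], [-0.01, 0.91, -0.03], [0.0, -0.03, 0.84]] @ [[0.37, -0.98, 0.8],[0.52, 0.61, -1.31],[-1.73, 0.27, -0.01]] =[[0.35, -0.95, 0.78],[0.52, 0.56, -1.20],[-1.47, 0.21, 0.03]]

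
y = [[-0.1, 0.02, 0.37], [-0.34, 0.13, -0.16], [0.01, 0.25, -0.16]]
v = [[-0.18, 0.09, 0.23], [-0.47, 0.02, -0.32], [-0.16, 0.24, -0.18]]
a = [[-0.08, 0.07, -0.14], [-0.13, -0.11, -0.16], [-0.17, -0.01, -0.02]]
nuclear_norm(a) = 0.53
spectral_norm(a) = 0.29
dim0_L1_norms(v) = [0.81, 0.35, 0.73]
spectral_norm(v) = 0.63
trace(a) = -0.21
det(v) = -0.04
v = a + y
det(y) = -0.03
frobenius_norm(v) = 0.73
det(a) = 0.00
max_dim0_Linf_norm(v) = 0.47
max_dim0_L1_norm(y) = 0.69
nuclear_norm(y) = 1.04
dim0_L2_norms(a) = [0.23, 0.13, 0.21]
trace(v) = -0.34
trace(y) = -0.13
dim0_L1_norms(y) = [0.45, 0.4, 0.69]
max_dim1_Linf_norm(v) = 0.47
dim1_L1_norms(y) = [0.49, 0.63, 0.42]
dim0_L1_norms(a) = [0.38, 0.19, 0.32]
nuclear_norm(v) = 1.15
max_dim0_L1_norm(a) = 0.38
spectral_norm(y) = 0.47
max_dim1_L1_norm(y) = 0.63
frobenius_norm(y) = 0.63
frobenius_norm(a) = 0.34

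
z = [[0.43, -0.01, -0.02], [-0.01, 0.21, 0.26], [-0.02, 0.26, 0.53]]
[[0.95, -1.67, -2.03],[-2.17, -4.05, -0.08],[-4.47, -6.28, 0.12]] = z @ [[1.81, -4.44, -4.73],[0.27, -11.75, -1.71],[-8.5, -6.25, 0.88]]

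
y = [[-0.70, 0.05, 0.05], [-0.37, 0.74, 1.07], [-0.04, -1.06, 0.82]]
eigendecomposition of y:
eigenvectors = [[(0.98+0j), 0.03+0.00j, (0.03-0j)], [(0.15+0j), (0.71+0j), (0.71-0j)], [(0.13+0j), 0.03+0.71j, 0.03-0.71j]]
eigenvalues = [(-0.69+0j), (0.77+1.06j), (0.77-1.06j)]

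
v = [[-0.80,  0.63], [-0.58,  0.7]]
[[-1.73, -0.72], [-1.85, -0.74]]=v @ [[0.25, 0.19],  [-2.43, -0.9]]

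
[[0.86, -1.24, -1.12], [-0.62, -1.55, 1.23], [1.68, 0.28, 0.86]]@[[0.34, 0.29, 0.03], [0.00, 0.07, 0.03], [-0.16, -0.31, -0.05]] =[[0.47, 0.51, 0.04], [-0.41, -0.67, -0.13], [0.43, 0.24, 0.02]]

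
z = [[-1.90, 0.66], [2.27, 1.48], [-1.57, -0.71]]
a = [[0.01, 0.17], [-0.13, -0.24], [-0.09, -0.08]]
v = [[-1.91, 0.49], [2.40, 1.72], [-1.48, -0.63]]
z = a + v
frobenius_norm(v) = 3.90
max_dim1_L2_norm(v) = 2.95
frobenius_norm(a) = 0.34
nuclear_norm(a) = 0.41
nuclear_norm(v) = 5.01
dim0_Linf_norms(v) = [2.4, 1.72]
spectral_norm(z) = 3.51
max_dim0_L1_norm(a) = 0.49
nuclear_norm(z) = 4.93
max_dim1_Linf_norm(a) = 0.24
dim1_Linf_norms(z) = [1.9, 2.27, 1.57]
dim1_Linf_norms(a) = [0.17, 0.24, 0.09]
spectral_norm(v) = 3.65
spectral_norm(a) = 0.33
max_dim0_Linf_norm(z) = 2.27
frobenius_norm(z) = 3.79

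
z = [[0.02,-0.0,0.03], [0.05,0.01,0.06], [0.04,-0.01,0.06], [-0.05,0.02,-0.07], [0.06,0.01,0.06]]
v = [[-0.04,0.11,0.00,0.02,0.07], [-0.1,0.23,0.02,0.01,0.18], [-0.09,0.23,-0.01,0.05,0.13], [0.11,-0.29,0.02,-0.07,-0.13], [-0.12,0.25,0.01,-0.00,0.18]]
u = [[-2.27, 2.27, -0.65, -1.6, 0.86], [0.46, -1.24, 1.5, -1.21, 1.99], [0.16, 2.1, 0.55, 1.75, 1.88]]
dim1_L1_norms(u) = [7.65, 6.4, 6.44]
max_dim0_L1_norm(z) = 0.28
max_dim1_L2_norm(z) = 0.09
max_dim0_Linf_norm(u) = 2.27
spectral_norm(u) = 4.00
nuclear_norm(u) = 10.13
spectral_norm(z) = 0.16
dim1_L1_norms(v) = [0.24, 0.54, 0.51, 0.62, 0.56]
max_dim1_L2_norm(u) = 3.75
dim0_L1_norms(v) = [0.46, 1.11, 0.06, 0.15, 0.69]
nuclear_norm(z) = 0.20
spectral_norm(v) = 0.64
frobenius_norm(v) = 0.65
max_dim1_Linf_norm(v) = 0.29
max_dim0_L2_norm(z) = 0.13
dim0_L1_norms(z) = [0.22, 0.05, 0.28]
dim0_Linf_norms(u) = [2.27, 2.27, 1.5, 1.75, 1.99]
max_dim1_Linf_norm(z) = 0.07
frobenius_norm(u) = 5.90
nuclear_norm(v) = 0.76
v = z @ u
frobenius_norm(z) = 0.17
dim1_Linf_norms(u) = [2.27, 1.99, 2.1]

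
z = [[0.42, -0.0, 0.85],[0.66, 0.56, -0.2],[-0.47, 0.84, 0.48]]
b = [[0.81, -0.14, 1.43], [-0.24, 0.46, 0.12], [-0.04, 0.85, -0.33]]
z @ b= [[0.31, 0.66, 0.32],[0.41, -0.00, 1.08],[-0.60, 0.86, -0.73]]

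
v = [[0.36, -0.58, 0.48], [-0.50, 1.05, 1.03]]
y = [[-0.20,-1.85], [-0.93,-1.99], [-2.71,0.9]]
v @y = [[-0.83, 0.92], [-3.67, -0.24]]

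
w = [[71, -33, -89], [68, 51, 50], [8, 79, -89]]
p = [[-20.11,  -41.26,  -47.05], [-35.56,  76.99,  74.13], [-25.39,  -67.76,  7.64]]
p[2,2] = 7.64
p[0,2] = -47.05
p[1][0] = -35.56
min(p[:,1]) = -67.76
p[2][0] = -25.39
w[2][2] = -89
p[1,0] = -35.56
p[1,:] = [-35.56, 76.99, 74.13]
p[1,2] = 74.13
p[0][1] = -41.26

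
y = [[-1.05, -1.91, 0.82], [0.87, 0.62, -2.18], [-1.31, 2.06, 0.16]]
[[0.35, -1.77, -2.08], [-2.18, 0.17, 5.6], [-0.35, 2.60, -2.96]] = y@[[0.51, -0.22, 1.17], [0.06, 1.11, -0.52], [1.22, 0.15, -2.25]]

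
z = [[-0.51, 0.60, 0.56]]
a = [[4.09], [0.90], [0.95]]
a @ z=[[-2.09, 2.45, 2.29], [-0.46, 0.54, 0.5], [-0.48, 0.57, 0.53]]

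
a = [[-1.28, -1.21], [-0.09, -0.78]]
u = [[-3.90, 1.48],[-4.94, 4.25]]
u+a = [[-5.18, 0.27], [-5.03, 3.47]]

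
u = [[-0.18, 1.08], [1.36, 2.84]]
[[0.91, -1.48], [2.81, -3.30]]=u @ [[0.23, 0.33],[0.88, -1.32]]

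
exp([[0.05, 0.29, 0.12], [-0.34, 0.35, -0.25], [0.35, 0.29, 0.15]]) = [[1.01, 0.37, 0.09],[-0.46, 1.30, -0.34],[0.32, 0.42, 1.13]]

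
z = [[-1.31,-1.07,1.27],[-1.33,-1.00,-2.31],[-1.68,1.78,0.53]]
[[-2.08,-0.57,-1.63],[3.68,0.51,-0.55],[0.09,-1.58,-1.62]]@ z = [[6.22, -0.11, -2.19], [-4.58, -5.43, 3.2], [4.71, -1.4, 2.91]]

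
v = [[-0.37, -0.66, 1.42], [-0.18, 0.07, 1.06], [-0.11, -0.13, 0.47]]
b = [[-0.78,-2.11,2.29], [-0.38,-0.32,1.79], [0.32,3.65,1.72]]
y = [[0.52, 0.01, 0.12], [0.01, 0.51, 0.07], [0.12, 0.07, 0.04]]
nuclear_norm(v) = 2.39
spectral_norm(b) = 4.29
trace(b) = 0.62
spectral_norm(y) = 0.56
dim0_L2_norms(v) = [0.43, 0.68, 1.83]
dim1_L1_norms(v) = [2.45, 1.31, 0.71]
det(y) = 0.00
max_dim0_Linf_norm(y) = 0.52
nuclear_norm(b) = 7.72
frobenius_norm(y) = 0.76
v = y @ b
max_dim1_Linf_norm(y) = 0.52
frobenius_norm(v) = 2.00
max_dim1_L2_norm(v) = 1.61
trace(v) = 0.17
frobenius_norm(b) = 5.49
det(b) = -0.00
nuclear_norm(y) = 1.07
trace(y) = 1.07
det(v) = 0.00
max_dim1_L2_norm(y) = 0.53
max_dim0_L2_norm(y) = 0.53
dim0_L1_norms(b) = [1.48, 6.08, 5.8]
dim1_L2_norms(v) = [1.61, 1.08, 0.5]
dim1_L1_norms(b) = [5.18, 2.49, 5.69]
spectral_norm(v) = 1.95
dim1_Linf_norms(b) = [2.29, 1.79, 3.65]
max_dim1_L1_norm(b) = 5.69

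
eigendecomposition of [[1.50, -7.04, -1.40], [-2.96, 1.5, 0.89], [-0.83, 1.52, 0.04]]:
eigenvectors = [[-0.82, 0.83, 0.2],[0.53, 0.55, -0.14],[0.23, -0.05, 0.97]]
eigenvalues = [6.46, -3.06, -0.35]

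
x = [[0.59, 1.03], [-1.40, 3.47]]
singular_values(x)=[3.82, 0.91]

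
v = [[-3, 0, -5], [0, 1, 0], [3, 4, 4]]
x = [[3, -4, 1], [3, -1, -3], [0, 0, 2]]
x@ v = [[-6, 0, -11], [-18, -13, -27], [6, 8, 8]]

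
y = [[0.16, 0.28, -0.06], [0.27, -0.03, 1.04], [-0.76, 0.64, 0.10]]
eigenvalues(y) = [(-0.96+0j), (0.59+0.08j), (0.59-0.08j)]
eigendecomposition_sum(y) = [[(-0.13+0j),0.13-0.00j,(-0.14+0j)], [(0.43-0j),-0.45+0.00j,0.47-0.00j], [(-0.35+0j),0.37-0.00j,(-0.38+0j)]] + [[(0.14+0.86j), 0.07-0.23j, (0.04-0.59j)], [(-0.08+1.52j), 0.21-0.36j, (0.29-0.99j)], [(-0.21+0.68j), (0.14-0.14j), (0.24-0.42j)]] + [[(0.14-0.86j), (0.07+0.23j), 0.04+0.59j], [(-0.08-1.52j), 0.21+0.36j, 0.29+0.99j], [-0.21-0.68j, (0.14+0.14j), 0.24+0.42j]]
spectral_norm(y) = 1.11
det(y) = -0.34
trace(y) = 0.23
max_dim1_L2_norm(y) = 1.07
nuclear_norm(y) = 2.39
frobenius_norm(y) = 1.50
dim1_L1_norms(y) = [0.5, 1.34, 1.5]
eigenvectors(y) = [[(0.22+0j),-0.45+0.10j,(-0.45-0.1j)],[(-0.76+0j),(-0.8+0j),(-0.8-0j)],[(0.62+0j),(-0.37-0.09j),-0.37+0.09j]]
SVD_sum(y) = [[-0.03, 0.02, -0.04], [0.52, -0.30, 0.76], [-0.28, 0.17, -0.41]] + [[-0.02, 0.02, 0.02], [-0.25, 0.27, 0.28], [-0.46, 0.49, 0.51]] + [[0.21, 0.24, -0.04], [0.0, 0.0, -0.00], [-0.01, -0.01, 0.00]]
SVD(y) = [[-0.04, -0.04, -1.00], [0.88, -0.48, -0.02], [-0.48, -0.88, 0.05]] @ diag([1.1056676994814523, 0.9661740453319746, 0.32281055194996416]) @ [[0.54,-0.31,0.78], [0.55,-0.58,-0.61], [-0.64,-0.76,0.14]]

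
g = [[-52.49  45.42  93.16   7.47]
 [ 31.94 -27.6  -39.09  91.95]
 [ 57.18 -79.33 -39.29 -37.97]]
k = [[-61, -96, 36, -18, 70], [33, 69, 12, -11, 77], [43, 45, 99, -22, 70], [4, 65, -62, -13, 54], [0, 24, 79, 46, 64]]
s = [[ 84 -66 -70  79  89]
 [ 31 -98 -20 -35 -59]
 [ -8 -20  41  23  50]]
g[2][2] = -39.29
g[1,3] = 91.95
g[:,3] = [7.47, 91.95, -37.97]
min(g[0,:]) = -52.49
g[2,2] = -39.29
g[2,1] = -79.33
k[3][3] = -13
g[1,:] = [31.94, -27.6, -39.09, 91.95]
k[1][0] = 33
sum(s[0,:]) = 116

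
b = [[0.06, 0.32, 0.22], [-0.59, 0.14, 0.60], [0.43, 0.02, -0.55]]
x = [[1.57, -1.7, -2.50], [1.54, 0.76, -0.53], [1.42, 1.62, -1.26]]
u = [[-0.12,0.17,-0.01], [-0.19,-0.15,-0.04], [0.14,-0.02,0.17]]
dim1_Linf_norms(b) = [0.32, 0.6, 0.55]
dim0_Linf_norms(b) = [0.59, 0.32, 0.6]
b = u @ x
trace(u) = -0.10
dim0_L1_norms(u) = [0.45, 0.34, 0.22]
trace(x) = 1.07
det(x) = -5.71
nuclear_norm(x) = 6.92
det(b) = -0.04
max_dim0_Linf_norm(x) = 2.5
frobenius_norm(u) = 0.39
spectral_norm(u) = 0.30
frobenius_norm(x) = 4.59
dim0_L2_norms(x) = [2.62, 2.47, 2.85]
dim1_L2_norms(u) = [0.21, 0.25, 0.22]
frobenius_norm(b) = 1.17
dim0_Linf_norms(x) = [1.57, 1.7, 2.5]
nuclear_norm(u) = 0.64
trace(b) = -0.35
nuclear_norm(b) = 1.58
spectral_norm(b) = 1.11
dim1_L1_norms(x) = [5.77, 2.83, 4.3]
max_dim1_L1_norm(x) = 5.77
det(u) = 0.01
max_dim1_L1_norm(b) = 1.33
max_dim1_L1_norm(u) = 0.38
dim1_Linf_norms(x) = [2.5, 1.54, 1.62]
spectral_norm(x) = 3.76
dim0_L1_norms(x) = [4.53, 4.08, 4.29]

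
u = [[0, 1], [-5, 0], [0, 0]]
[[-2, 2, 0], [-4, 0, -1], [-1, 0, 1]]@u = [[-10, -2], [0, -4], [0, -1]]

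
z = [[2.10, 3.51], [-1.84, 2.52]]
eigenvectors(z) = [[(0.81+0j), (0.81-0j)], [0.05+0.58j, (0.05-0.58j)]]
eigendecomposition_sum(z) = [[(1.05+1.36j), (1.76-1.6j)], [-0.92+0.84j, (1.26+1.17j)]] + [[1.05-1.36j, (1.76+1.6j)], [(-0.92-0.84j), (1.26-1.17j)]]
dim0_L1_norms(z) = [3.94, 6.03]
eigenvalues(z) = [(2.31+2.53j), (2.31-2.53j)]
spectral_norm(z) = 4.40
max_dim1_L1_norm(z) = 5.61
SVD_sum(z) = [[0.90, 3.79], [0.47, 1.97]] + [[1.2,  -0.28],[-2.31,  0.55]]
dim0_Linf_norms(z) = [2.1, 3.51]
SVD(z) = [[0.89,0.46], [0.46,-0.89]] @ diag([4.395365773344663, 2.6733611275901867]) @ [[0.23,0.97], [0.97,-0.23]]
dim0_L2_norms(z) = [2.79, 4.32]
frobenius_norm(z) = 5.14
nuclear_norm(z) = 7.07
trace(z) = 4.62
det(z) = 11.75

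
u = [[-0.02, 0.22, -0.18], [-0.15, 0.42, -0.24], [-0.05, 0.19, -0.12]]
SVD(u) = [[-0.45, 0.86, -0.24], [-0.81, -0.51, -0.29], [-0.37, 0.07, 0.93]] @ diag([0.6211303121266425, 0.06991936716784199, 0.002901284596191986]) @ [[0.24,  -0.82,  0.52],[0.79,  -0.14,  -0.60],[0.56,  0.55,  0.61]]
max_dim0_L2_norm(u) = 0.51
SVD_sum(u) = [[-0.07, 0.23, -0.14], [-0.12, 0.42, -0.26], [-0.06, 0.19, -0.12]] + [[0.05, -0.01, -0.04], [-0.03, 0.01, 0.02], [0.00, -0.00, -0.00]] + [[-0.0,-0.00,-0.0], [-0.0,-0.0,-0.00], [0.00,0.0,0.0]]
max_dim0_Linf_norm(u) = 0.42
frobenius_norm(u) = 0.63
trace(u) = 0.28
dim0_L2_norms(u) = [0.16, 0.51, 0.32]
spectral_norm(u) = 0.62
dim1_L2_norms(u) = [0.28, 0.51, 0.23]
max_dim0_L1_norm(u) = 0.83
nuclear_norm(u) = 0.69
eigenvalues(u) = [0.22, 0.04, 0.01]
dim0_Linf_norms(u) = [0.15, 0.42, 0.24]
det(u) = 0.00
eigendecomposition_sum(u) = [[-0.13, 0.24, -0.10], [-0.23, 0.44, -0.19], [-0.11, 0.21, -0.09]] + [[0.13, -0.01, -0.12], [0.1, -0.01, -0.09], [0.08, -0.01, -0.07]] + [[-0.02, -0.01, 0.04], [-0.02, -0.01, 0.04], [-0.02, -0.01, 0.04]]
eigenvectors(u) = [[0.45, 0.71, 0.60], [0.81, 0.56, 0.56], [0.38, 0.43, 0.57]]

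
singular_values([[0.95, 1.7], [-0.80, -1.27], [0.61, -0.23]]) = [2.46, 0.65]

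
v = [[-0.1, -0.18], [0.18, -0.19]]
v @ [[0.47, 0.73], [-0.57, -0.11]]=[[0.06, -0.05], [0.19, 0.15]]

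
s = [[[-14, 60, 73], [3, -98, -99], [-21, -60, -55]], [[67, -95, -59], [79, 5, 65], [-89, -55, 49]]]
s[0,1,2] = -99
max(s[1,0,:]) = 67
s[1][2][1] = -55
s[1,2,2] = 49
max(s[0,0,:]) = 73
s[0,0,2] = 73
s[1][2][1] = -55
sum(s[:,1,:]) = -45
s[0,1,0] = 3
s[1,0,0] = 67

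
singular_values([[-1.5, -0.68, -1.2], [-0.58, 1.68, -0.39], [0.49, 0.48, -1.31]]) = [2.12, 1.9, 1.24]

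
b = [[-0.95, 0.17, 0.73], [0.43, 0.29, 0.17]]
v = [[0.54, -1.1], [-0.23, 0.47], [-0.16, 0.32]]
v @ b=[[-0.99, -0.23, 0.21], [0.42, 0.1, -0.09], [0.29, 0.07, -0.06]]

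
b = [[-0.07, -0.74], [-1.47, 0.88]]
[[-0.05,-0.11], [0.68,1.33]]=b@[[-0.4, -0.77], [0.11, 0.22]]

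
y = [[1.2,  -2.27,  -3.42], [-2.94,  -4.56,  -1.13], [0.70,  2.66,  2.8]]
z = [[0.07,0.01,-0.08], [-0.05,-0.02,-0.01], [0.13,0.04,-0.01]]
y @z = [[-0.25, -0.08, -0.04],[-0.12, 0.02, 0.29],[0.28, 0.07, -0.11]]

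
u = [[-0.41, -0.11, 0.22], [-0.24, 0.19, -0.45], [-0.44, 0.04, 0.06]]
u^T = [[-0.41, -0.24, -0.44],  [-0.11, 0.19, 0.04],  [0.22, -0.45, 0.06]]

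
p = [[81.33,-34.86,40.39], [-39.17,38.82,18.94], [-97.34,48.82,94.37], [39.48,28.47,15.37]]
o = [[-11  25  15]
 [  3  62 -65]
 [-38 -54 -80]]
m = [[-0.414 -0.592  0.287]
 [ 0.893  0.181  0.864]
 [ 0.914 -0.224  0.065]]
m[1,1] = 0.181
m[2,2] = 0.065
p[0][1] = -34.86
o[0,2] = 15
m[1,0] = 0.893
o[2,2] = -80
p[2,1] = 48.82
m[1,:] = [0.893, 0.181, 0.864]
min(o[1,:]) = -65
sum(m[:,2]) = 1.216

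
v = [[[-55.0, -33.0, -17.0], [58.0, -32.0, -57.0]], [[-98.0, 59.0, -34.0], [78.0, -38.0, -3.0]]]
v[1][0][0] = -98.0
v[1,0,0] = -98.0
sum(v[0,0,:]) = -105.0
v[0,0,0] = -55.0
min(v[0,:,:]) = -57.0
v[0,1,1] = -32.0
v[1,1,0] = 78.0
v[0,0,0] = -55.0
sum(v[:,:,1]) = -44.0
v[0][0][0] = -55.0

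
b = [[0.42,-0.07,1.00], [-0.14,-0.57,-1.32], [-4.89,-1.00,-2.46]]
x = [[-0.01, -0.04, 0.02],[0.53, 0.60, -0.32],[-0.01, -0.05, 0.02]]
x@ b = [[-0.10, 0.00, -0.01], [1.70, -0.06, 0.53], [-0.10, 0.01, 0.01]]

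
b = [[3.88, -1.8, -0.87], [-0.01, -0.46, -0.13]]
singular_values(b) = [4.37, 0.43]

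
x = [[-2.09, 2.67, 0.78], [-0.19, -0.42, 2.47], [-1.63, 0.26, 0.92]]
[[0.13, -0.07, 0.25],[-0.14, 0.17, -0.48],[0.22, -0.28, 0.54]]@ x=[[-0.67, 0.44, 0.16],[1.04, -0.57, -0.13],[-1.29, 0.85, -0.02]]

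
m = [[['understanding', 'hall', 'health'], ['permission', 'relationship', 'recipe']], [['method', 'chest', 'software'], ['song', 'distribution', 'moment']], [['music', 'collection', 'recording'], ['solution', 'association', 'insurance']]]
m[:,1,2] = ['recipe', 'moment', 'insurance']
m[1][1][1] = 'distribution'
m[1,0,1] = 'chest'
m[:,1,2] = ['recipe', 'moment', 'insurance']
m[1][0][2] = 'software'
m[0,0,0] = 'understanding'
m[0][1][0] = 'permission'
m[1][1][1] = 'distribution'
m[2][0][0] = 'music'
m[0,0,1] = 'hall'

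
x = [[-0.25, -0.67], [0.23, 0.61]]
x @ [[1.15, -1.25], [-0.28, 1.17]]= [[-0.1, -0.47], [0.09, 0.43]]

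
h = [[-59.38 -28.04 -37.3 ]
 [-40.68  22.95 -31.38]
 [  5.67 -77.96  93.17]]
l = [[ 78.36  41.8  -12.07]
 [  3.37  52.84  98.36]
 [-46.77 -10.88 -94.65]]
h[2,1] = -77.96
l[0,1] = 41.8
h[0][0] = -59.38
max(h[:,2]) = 93.17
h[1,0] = -40.68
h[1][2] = -31.38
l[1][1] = 52.84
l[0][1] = 41.8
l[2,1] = -10.88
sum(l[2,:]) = -152.3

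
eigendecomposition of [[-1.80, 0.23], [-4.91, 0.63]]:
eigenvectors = [[-0.34,-0.13], [-0.94,-0.99]]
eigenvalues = [-1.17, 0.0]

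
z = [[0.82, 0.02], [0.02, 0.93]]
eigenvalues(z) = [0.82, 0.93]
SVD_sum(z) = [[0.03, 0.16], [0.16, 0.91]] + [[0.79, -0.14], [-0.14, 0.02]]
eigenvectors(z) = [[-0.98, -0.17], [0.17, -0.98]]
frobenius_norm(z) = 1.24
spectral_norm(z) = 0.93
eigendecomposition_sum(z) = [[0.79, -0.14], [-0.14, 0.02]] + [[0.03,  0.16], [0.16,  0.91]]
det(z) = 0.76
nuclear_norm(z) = 1.75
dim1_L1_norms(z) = [0.84, 0.95]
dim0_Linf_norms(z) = [0.82, 0.93]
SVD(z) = [[0.17, 0.98], [0.98, -0.17]] @ diag([0.9335234995535983, 0.8164765004464017]) @ [[0.17, 0.98],[0.98, -0.17]]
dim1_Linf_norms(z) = [0.82, 0.93]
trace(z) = 1.75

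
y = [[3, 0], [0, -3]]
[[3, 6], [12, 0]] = y@[[1, 2], [-4, 0]]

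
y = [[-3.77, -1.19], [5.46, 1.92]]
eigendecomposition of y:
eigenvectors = [[-0.6,0.28], [0.80,-0.96]]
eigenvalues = [-2.19, 0.34]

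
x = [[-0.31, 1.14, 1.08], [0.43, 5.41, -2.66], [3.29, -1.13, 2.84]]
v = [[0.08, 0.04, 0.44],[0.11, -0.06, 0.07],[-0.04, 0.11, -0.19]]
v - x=[[0.39, -1.1, -0.64], [-0.32, -5.47, 2.73], [-3.33, 1.24, -3.03]]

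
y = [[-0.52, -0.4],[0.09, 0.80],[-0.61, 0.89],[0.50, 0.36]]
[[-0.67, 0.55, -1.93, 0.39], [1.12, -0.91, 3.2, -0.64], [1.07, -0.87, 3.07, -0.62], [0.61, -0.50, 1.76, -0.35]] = y @ [[0.24, -0.20, 0.69, -0.14], [1.37, -1.12, 3.92, -0.79]]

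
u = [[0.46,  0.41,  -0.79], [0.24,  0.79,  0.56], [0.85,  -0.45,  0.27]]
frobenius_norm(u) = 1.73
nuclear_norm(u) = 3.00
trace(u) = 1.52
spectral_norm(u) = 1.01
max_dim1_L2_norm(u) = 1.0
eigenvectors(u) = [[(0.03-0.6j), 0.03+0.60j, (-0.52+0j)], [(0.05+0.37j), 0.05-0.37j, -0.85+0.00j], [(-0.7+0j), (-0.7-0j), (-0.09+0j)]]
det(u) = 1.00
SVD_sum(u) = [[-0.06, 0.16, -0.80], [0.03, -0.08, 0.4], [0.03, -0.08, 0.40]] + [[0.06, -0.08, -0.02], [-0.35, 0.46, 0.12], [0.48, -0.63, -0.16]] + [[0.45,0.33,0.04], [0.56,0.41,0.04], [0.35,0.26,0.03]]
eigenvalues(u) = [(0.26+0.97j), (0.26-0.97j), (0.99+0j)]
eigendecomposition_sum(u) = [[0.09+0.35j, (-0.02-0.23j), (-0.42+0.09j)],[(-0.1-0.2j), (0.04+0.14j), (0.24-0.1j)],[0.40-0.13j, (-0.26+0.03j), (0.13+0.48j)]] + [[(0.09-0.35j), (-0.02+0.23j), (-0.42-0.09j)], [-0.10+0.20j, (0.04-0.14j), (0.24+0.1j)], [(0.4+0.13j), (-0.26-0.03j), 0.13-0.48j]] + [[0.27-0.00j, (0.44+0j), (0.05-0j)],[0.44-0.00j, 0.72+0.00j, 0.07-0.00j],[0.04-0.00j, 0.07+0.00j, (0.01-0j)]]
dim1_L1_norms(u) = [1.66, 1.59, 1.57]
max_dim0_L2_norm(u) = 1.01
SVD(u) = [[-0.82,-0.11,-0.57],[0.41,0.59,-0.7],[0.41,-0.80,-0.43]] @ diag([1.0056009936201467, 0.9986010468444376, 0.9942648494598245]) @ [[0.07, -0.2, 0.98],[-0.59, 0.78, 0.20],[-0.80, -0.59, -0.06]]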